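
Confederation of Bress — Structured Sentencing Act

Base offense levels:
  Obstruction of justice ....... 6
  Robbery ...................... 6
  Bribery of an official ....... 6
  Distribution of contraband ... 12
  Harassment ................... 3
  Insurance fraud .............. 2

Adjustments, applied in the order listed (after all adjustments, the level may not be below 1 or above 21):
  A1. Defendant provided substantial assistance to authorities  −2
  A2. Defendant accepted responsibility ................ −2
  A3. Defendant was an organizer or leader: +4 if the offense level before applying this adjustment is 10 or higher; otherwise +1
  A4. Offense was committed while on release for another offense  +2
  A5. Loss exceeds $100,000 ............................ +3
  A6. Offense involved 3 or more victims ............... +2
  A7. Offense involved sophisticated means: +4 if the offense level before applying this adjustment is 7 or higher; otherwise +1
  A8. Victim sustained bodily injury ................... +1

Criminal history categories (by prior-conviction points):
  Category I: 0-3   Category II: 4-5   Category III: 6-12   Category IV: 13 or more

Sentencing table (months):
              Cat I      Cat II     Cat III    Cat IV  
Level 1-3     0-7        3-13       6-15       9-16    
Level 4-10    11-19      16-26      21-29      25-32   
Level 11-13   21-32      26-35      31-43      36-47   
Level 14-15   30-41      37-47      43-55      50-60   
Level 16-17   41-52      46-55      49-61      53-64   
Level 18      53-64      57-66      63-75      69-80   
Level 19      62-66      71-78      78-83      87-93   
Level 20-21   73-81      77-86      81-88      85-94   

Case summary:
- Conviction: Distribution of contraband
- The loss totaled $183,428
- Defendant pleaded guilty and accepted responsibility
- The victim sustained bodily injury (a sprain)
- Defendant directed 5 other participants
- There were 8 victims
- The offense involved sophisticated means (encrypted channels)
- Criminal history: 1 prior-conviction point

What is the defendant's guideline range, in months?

Base offense level for distribution of contraband: 12.
A1 does not apply.
A2 applies: 12 − 2 = 10.
A3 applies (level before this adjustment is 10 ≥ 10, so +4): 10 + 4 = 14.
A4 does not apply.
A5 applies: 14 + 3 = 17.
A6 applies: 17 + 2 = 19.
A7 applies (level before this adjustment is 19 ≥ 7, so +4): 19 + 4 = 23.
A8 applies: 23 + 1 = 24.
Level 24 exceeds the maximum of 21; capped at 21.
Final offense level: 21.
Criminal history: 1 prior point → Category I (0-3).
Level 21 falls in the 20-21 band.
Grid: Level 20-21 × Category I = 73-81 months.

73-81 months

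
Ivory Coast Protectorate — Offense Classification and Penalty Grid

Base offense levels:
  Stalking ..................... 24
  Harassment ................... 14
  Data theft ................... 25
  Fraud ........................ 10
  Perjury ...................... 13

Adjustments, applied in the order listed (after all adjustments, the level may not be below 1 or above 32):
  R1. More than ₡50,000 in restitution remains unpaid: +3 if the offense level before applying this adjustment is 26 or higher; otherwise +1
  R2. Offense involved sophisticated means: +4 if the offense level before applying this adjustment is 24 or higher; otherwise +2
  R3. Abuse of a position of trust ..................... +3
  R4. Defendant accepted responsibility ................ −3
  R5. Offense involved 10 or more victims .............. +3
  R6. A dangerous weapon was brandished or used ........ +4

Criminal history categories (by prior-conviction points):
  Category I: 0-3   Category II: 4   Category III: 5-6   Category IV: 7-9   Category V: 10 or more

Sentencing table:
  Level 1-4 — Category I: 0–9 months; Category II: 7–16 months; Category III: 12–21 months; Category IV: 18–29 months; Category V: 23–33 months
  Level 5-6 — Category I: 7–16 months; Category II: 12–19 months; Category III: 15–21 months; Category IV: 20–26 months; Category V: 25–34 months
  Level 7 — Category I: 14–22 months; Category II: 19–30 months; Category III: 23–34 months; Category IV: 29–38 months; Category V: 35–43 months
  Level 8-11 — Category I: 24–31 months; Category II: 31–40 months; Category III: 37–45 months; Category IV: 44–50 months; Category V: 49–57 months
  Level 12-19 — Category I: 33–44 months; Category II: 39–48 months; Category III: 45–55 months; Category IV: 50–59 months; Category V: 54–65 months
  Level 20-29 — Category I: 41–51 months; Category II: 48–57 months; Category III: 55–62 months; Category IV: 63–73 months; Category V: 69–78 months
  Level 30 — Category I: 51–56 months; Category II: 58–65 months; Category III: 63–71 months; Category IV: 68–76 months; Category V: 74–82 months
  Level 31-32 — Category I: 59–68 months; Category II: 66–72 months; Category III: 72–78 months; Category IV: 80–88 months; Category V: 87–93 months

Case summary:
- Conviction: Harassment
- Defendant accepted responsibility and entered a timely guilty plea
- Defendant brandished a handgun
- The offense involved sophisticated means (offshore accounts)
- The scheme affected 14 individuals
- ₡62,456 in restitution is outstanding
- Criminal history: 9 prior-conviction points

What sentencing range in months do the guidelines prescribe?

Base offense level for harassment: 14.
R1 applies (level before this adjustment is 14 < 26, so +1): 14 + 1 = 15.
R2 applies (level before this adjustment is 15 < 24, so +2): 15 + 2 = 17.
R4 applies: 17 − 3 = 14.
R5 applies: 14 + 3 = 17.
R6 applies: 17 + 4 = 21.
Final offense level: 21.
Criminal history: 9 prior points → Category IV (7-9).
Level 21 falls in the 20-29 band.
Grid: Level 20-29 × Category IV = 63-73 months.

63-73 months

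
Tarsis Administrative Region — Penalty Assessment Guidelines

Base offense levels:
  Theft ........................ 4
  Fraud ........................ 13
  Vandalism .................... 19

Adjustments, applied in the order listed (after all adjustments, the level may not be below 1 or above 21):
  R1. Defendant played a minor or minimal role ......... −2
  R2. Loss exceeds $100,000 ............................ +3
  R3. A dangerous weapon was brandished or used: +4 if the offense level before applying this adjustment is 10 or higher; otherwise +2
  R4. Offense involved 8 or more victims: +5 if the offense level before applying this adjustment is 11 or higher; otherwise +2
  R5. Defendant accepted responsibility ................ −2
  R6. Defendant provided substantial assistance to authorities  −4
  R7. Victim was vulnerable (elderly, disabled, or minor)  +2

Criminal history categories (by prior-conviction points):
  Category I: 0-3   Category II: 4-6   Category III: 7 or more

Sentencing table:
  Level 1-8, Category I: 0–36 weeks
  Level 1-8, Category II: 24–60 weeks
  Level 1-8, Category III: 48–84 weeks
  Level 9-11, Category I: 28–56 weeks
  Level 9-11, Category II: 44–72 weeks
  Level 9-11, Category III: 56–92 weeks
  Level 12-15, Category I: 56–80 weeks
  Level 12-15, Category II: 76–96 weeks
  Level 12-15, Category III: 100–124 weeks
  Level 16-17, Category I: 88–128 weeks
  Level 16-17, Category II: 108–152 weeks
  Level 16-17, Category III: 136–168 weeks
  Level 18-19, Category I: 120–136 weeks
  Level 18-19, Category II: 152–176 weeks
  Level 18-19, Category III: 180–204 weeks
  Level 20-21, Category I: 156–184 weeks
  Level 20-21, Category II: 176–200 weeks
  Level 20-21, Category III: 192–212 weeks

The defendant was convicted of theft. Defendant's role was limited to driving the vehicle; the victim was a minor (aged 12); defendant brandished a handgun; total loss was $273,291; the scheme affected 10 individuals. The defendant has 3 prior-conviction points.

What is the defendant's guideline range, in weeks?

28-56 weeks

Base offense level for theft: 4.
R1 applies: 4 − 2 = 2.
R2 applies: 2 + 3 = 5.
R3 applies (level before this adjustment is 5 < 10, so +2): 5 + 2 = 7.
R4 applies (level before this adjustment is 7 < 11, so +2): 7 + 2 = 9.
R6 does not apply.
R7 applies: 9 + 2 = 11.
Final offense level: 11.
Criminal history: 3 prior points → Category I (0-3).
Level 11 falls in the 9-11 band.
Grid: Level 9-11 × Category I = 28-56 weeks.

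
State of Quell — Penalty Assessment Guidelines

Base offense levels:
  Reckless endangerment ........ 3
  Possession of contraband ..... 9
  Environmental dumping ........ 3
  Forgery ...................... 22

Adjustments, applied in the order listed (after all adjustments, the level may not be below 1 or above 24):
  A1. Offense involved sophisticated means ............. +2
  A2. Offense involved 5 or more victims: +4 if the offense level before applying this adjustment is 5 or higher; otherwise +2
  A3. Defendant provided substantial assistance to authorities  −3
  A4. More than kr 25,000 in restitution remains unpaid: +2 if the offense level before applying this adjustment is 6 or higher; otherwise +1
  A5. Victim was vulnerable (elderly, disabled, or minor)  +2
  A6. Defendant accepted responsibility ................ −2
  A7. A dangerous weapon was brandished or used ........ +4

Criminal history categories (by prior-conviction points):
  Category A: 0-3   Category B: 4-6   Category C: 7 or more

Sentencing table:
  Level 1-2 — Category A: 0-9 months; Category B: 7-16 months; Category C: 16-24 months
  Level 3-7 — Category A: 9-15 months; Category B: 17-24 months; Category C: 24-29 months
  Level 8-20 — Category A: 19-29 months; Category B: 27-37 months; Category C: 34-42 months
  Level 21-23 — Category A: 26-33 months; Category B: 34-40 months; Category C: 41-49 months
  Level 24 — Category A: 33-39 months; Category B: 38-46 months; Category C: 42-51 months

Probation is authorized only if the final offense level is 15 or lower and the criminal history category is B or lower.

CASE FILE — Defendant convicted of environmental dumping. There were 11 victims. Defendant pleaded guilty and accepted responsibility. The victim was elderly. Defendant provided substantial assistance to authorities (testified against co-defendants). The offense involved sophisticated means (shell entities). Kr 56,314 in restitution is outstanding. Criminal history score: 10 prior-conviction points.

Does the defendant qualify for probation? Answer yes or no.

Base offense level for environmental dumping: 3.
A1 applies: 3 + 2 = 5.
A2 applies (level before this adjustment is 5 ≥ 5, so +4): 5 + 4 = 9.
A3 applies: 9 − 3 = 6.
A4 applies (level before this adjustment is 6 ≥ 6, so +2): 6 + 2 = 8.
A5 applies: 8 + 2 = 10.
A6 applies: 10 − 2 = 8.
A7 does not apply.
Final offense level: 8.
Criminal history: 10 prior points → Category C (7+).
Level 8 falls in the 8-20 band.
Grid: Level 8-20 × Category C = 34-42 months.
Probation check: level 8 ≤ 15 and category C > B → not eligible.

No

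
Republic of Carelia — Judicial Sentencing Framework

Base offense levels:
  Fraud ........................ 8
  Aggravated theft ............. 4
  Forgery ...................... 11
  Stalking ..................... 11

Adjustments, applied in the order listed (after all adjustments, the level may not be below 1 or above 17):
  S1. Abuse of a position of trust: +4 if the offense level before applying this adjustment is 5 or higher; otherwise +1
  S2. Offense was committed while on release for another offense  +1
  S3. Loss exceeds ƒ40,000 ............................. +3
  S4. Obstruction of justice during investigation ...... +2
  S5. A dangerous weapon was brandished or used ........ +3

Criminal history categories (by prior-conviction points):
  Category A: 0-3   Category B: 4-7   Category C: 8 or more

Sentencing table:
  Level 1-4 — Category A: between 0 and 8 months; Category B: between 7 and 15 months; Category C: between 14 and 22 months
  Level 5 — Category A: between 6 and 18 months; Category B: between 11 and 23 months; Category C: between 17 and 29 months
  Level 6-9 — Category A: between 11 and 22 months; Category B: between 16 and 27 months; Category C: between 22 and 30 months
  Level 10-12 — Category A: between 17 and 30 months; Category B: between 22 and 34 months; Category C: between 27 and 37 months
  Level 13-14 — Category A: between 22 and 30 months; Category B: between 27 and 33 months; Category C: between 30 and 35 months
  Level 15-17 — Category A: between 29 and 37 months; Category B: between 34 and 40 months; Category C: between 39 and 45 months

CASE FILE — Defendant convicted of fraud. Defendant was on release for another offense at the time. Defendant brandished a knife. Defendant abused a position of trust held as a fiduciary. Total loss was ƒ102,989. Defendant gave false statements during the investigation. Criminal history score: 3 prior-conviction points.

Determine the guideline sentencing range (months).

Base offense level for fraud: 8.
S1 applies (level before this adjustment is 8 ≥ 5, so +4): 8 + 4 = 12.
S2 applies: 12 + 1 = 13.
S3 applies: 13 + 3 = 16.
S4 applies: 16 + 2 = 18.
S5 applies: 18 + 3 = 21.
Level 21 exceeds the maximum of 17; capped at 17.
Final offense level: 17.
Criminal history: 3 prior points → Category A (0-3).
Level 17 falls in the 15-17 band.
Grid: Level 15-17 × Category A = 29-37 months.

29-37 months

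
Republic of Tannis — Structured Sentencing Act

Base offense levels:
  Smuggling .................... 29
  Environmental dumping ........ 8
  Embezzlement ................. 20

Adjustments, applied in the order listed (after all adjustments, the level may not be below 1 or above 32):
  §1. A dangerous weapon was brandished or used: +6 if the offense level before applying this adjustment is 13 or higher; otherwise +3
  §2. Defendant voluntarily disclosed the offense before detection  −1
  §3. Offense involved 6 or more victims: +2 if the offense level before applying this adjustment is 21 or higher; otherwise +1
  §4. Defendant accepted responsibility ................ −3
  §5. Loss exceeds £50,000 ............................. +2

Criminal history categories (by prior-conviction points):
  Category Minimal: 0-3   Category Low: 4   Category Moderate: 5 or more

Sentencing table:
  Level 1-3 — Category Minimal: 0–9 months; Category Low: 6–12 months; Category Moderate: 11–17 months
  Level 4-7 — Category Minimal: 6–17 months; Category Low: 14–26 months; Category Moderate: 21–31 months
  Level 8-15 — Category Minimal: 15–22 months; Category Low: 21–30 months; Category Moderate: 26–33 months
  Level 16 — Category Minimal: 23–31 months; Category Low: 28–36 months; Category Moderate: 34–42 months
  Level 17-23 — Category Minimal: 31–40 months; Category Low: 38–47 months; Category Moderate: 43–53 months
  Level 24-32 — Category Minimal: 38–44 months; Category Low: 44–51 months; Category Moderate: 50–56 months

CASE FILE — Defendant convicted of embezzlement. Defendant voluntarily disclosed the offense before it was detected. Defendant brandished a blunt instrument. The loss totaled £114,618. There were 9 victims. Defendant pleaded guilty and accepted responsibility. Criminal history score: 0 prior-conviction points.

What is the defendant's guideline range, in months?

Base offense level for embezzlement: 20.
§1 applies (level before this adjustment is 20 ≥ 13, so +6): 20 + 6 = 26.
§2 applies: 26 − 1 = 25.
§3 applies (level before this adjustment is 25 ≥ 21, so +2): 25 + 2 = 27.
§4 applies: 27 − 3 = 24.
§5 applies: 24 + 2 = 26.
Final offense level: 26.
Criminal history: 0 prior points → Category Minimal (0-3).
Level 26 falls in the 24-32 band.
Grid: Level 24-32 × Category Minimal = 38-44 months.

38-44 months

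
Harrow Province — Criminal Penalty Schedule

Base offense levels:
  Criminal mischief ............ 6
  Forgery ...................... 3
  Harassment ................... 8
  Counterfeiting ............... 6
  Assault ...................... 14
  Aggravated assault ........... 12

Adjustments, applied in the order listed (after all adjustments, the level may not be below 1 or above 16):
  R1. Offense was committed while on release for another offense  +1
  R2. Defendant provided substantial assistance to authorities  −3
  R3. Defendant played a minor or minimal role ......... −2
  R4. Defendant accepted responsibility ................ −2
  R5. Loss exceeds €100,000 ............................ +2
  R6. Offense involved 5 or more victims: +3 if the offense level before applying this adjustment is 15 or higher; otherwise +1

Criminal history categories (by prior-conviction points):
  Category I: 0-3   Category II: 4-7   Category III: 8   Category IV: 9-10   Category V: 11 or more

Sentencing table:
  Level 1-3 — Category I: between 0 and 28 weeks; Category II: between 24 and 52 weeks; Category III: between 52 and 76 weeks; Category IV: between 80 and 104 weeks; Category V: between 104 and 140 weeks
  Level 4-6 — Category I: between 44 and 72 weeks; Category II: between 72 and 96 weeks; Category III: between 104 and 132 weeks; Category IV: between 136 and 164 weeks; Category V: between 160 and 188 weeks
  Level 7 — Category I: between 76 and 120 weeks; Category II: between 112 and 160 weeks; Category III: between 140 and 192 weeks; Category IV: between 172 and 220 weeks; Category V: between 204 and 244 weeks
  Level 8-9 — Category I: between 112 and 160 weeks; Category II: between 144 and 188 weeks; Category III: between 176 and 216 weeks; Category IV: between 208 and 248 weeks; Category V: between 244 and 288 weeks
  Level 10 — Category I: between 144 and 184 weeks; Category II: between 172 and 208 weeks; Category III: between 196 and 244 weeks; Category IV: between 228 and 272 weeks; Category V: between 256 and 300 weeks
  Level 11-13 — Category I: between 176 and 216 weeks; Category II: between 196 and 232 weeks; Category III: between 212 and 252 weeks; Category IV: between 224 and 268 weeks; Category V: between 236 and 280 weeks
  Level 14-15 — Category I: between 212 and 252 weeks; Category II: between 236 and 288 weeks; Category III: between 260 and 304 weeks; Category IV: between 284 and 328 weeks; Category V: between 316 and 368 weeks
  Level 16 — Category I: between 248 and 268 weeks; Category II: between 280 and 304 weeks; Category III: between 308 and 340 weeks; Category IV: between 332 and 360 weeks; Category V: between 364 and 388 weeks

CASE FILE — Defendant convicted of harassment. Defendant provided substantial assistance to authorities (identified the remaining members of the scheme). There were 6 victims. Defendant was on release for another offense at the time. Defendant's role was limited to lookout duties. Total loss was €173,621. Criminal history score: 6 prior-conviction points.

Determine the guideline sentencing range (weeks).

112-160 weeks

Base offense level for harassment: 8.
R1 applies: 8 + 1 = 9.
R2 applies: 9 − 3 = 6.
R3 applies: 6 − 2 = 4.
R4 does not apply.
R5 applies: 4 + 2 = 6.
R6 applies (level before this adjustment is 6 < 15, so +1): 6 + 1 = 7.
Final offense level: 7.
Criminal history: 6 prior points → Category II (4-7).
Level 7 falls in the 7 band.
Grid: Level 7 × Category II = 112-160 weeks.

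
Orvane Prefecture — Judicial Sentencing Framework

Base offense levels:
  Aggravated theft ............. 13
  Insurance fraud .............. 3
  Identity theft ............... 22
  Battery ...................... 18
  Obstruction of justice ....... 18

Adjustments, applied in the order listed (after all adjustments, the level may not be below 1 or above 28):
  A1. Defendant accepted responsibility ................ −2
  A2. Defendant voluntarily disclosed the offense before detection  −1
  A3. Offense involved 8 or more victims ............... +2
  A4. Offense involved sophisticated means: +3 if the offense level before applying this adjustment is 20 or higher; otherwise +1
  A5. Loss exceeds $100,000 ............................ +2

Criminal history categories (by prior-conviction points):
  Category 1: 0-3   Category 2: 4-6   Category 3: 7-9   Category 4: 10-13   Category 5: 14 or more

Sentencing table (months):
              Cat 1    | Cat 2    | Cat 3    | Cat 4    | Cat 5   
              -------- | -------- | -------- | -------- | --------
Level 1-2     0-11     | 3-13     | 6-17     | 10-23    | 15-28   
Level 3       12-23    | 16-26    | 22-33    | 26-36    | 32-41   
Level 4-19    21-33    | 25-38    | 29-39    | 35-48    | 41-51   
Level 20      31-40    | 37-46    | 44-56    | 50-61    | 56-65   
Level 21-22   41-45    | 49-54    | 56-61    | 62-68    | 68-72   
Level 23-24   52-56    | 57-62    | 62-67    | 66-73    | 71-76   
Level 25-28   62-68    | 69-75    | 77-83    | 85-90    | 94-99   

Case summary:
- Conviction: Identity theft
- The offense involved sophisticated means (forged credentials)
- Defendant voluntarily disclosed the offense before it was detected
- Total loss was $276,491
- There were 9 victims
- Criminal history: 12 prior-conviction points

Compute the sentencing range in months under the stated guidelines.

85-90 months

Base offense level for identity theft: 22.
A1 does not apply.
A2 applies: 22 − 1 = 21.
A3 applies: 21 + 2 = 23.
A4 applies (level before this adjustment is 23 ≥ 20, so +3): 23 + 3 = 26.
A5 applies: 26 + 2 = 28.
Final offense level: 28.
Criminal history: 12 prior points → Category 4 (10-13).
Level 28 falls in the 25-28 band.
Grid: Level 25-28 × Category 4 = 85-90 months.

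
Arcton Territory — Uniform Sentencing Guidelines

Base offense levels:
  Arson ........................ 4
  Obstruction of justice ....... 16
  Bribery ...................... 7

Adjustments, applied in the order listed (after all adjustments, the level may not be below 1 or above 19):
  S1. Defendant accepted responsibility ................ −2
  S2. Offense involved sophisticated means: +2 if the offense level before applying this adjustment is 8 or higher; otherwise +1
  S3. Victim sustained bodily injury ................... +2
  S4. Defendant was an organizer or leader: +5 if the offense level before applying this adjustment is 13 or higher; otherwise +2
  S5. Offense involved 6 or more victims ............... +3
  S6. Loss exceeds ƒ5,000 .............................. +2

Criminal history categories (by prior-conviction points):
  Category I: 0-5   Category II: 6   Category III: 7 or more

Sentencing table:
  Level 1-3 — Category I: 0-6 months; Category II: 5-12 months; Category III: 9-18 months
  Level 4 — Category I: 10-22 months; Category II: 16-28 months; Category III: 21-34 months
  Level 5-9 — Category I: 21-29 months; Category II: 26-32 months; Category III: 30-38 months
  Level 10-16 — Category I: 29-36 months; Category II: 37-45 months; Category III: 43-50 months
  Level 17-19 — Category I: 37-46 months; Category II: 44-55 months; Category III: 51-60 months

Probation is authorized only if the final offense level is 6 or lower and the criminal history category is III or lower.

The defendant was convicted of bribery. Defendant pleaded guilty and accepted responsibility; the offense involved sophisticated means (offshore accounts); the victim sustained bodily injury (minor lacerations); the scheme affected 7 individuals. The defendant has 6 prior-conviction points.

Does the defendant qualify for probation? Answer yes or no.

Base offense level for bribery: 7.
S1 applies: 7 − 2 = 5.
S2 applies (level before this adjustment is 5 < 8, so +1): 5 + 1 = 6.
S3 applies: 6 + 2 = 8.
S4 does not apply.
S5 applies: 8 + 3 = 11.
Final offense level: 11.
Criminal history: 6 prior points → Category II (6).
Level 11 falls in the 10-16 band.
Grid: Level 10-16 × Category II = 37-45 months.
Probation check: level 11 > 6 and category II ≤ III → not eligible.

No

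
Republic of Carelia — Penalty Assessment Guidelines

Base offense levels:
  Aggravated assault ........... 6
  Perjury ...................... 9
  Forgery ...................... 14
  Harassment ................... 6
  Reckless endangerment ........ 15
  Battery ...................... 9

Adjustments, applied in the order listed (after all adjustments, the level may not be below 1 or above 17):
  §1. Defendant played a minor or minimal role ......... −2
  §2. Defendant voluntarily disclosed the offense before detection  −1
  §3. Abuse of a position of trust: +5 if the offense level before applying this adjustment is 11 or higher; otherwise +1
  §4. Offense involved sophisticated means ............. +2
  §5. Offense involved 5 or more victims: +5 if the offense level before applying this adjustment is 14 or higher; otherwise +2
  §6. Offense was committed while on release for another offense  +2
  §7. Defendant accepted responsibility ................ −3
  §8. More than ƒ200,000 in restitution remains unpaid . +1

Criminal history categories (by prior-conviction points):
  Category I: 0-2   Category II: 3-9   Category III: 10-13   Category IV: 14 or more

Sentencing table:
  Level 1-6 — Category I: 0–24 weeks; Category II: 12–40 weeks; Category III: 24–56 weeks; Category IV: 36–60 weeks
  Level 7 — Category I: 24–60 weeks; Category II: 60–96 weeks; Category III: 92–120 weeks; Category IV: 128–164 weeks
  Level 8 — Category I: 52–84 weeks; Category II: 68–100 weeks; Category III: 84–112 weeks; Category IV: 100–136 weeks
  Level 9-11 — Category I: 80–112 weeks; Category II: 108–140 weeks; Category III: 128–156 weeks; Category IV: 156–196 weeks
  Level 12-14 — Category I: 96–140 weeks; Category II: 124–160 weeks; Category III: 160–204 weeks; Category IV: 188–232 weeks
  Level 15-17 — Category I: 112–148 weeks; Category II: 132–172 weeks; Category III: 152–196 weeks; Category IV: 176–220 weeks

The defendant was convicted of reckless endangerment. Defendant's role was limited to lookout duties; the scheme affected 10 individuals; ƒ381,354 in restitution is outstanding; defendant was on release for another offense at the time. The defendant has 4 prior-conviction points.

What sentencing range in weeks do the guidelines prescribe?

132-172 weeks

Base offense level for reckless endangerment: 15.
§1 applies: 15 − 2 = 13.
§2 does not apply.
§4 does not apply.
§5 applies (level before this adjustment is 13 < 14, so +2): 13 + 2 = 15.
§6 applies: 15 + 2 = 17.
§8 applies: 17 + 1 = 18.
Level 18 exceeds the maximum of 17; capped at 17.
Final offense level: 17.
Criminal history: 4 prior points → Category II (3-9).
Level 17 falls in the 15-17 band.
Grid: Level 15-17 × Category II = 132-172 weeks.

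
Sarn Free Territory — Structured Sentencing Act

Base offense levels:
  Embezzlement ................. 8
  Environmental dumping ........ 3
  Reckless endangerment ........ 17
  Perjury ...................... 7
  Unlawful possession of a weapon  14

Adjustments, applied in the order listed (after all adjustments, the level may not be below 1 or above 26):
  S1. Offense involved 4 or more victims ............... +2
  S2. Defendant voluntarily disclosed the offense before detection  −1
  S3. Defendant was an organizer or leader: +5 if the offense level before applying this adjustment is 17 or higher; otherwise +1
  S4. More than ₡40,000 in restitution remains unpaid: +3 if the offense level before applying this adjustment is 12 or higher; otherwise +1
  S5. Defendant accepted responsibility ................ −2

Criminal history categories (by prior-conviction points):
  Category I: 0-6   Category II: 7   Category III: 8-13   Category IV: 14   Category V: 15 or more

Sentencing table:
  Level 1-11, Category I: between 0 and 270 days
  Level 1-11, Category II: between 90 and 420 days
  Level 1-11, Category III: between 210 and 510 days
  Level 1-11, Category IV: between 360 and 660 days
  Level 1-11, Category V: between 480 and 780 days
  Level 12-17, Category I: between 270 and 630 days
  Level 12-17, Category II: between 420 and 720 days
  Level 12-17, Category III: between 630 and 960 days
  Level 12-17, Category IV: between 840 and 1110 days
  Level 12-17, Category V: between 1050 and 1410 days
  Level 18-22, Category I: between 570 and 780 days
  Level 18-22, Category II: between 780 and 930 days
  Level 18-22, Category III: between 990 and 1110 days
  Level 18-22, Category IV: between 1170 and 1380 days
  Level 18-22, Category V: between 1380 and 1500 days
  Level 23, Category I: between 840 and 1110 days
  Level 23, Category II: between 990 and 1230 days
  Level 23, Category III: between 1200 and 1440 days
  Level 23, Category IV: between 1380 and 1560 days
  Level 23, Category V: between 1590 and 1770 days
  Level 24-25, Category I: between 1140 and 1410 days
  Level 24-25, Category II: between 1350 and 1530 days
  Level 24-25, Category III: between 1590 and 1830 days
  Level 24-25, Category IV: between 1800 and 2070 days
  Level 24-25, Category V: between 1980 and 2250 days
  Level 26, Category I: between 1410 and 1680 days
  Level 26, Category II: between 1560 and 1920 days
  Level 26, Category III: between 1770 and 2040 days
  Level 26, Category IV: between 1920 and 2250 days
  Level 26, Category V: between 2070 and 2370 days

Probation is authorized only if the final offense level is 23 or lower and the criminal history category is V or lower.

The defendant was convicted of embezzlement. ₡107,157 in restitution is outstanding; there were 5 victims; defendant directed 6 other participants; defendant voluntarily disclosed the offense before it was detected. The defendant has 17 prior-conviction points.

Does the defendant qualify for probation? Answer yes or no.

Yes

Base offense level for embezzlement: 8.
S1 applies: 8 + 2 = 10.
S2 applies: 10 − 1 = 9.
S3 applies (level before this adjustment is 9 < 17, so +1): 9 + 1 = 10.
S4 applies (level before this adjustment is 10 < 12, so +1): 10 + 1 = 11.
Final offense level: 11.
Criminal history: 17 prior points → Category V (15+).
Level 11 falls in the 1-11 band.
Grid: Level 1-11 × Category V = 480-780 days.
Probation check: level 11 ≤ 23 and category V ≤ V → eligible.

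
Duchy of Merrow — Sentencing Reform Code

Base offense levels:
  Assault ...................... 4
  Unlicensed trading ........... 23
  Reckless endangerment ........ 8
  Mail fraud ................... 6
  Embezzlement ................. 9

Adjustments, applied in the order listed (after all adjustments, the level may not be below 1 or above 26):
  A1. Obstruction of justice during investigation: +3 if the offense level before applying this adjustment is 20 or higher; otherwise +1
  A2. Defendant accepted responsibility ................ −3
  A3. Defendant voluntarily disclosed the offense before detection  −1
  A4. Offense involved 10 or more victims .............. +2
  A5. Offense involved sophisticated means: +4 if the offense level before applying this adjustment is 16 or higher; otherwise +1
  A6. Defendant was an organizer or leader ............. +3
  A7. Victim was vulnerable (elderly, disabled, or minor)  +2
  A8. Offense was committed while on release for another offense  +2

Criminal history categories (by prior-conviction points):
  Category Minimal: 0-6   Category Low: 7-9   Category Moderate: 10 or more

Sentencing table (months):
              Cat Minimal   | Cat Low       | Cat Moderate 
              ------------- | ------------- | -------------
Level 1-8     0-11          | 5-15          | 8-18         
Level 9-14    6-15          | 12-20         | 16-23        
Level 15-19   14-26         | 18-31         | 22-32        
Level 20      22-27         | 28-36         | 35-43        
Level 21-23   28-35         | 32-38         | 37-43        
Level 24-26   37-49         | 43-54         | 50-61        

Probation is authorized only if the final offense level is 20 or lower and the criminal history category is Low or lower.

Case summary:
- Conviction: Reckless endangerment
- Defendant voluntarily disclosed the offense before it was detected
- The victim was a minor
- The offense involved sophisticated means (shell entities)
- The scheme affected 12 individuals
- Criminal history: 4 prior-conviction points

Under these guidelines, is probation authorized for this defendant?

Yes

Base offense level for reckless endangerment: 8.
A2 does not apply.
A3 applies: 8 − 1 = 7.
A4 applies: 7 + 2 = 9.
A5 applies (level before this adjustment is 9 < 16, so +1): 9 + 1 = 10.
A6 does not apply.
A7 applies: 10 + 2 = 12.
A8 does not apply.
Final offense level: 12.
Criminal history: 4 prior points → Category Minimal (0-6).
Level 12 falls in the 9-14 band.
Grid: Level 9-14 × Category Minimal = 6-15 months.
Probation check: level 12 ≤ 20 and category Minimal ≤ Low → eligible.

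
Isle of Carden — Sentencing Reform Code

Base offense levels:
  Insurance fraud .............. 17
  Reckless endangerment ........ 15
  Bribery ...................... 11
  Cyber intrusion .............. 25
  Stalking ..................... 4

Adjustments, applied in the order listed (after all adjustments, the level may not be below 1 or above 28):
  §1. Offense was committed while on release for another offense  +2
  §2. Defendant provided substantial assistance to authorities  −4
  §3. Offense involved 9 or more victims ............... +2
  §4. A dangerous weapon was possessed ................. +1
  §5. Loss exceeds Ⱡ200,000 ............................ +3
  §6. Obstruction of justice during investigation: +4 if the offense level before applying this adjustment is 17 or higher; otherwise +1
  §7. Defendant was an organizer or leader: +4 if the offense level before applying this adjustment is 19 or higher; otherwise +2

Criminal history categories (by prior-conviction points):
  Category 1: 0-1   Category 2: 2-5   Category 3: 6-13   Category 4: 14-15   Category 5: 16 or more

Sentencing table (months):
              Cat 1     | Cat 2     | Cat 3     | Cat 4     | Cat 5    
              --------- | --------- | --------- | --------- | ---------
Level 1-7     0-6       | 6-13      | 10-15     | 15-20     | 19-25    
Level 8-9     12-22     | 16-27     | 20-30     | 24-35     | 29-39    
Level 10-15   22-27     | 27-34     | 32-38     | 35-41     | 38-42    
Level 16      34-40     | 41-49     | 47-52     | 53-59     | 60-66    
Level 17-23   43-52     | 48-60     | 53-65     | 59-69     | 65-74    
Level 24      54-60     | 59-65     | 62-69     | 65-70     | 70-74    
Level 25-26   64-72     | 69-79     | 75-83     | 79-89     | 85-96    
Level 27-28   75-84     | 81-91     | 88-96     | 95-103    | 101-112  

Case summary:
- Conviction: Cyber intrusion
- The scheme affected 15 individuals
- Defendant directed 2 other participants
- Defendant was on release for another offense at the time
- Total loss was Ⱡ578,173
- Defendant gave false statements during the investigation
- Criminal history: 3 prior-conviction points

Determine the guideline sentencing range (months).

Base offense level for cyber intrusion: 25.
§1 applies: 25 + 2 = 27.
§3 applies: 27 + 2 = 29.
§4 does not apply.
§5 applies: 29 + 3 = 32.
§6 applies (level before this adjustment is 32 ≥ 17, so +4): 32 + 4 = 36.
§7 applies (level before this adjustment is 36 ≥ 19, so +4): 36 + 4 = 40.
Level 40 exceeds the maximum of 28; capped at 28.
Final offense level: 28.
Criminal history: 3 prior points → Category 2 (2-5).
Level 28 falls in the 27-28 band.
Grid: Level 27-28 × Category 2 = 81-91 months.

81-91 months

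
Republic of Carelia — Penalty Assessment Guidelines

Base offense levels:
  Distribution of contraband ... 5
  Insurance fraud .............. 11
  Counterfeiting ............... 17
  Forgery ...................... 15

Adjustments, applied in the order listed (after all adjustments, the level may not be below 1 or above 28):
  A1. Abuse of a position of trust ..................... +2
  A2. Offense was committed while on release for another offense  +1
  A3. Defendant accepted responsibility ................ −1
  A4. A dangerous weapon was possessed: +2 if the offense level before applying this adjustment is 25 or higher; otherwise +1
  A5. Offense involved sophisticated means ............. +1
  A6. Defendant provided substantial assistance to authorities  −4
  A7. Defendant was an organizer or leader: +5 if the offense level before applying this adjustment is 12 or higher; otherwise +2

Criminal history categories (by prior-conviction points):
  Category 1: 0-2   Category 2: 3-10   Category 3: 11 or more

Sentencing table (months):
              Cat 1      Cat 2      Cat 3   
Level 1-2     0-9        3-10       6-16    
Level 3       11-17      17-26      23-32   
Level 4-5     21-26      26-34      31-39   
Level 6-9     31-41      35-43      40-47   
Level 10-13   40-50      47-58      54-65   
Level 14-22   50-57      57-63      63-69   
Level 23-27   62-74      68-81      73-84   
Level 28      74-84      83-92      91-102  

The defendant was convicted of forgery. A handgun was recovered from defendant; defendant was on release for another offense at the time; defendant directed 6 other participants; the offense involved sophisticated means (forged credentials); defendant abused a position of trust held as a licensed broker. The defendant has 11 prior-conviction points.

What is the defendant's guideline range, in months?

73-84 months

Base offense level for forgery: 15.
A1 applies: 15 + 2 = 17.
A2 applies: 17 + 1 = 18.
A3 does not apply.
A4 applies (level before this adjustment is 18 < 25, so +1): 18 + 1 = 19.
A5 applies: 19 + 1 = 20.
A7 applies (level before this adjustment is 20 ≥ 12, so +5): 20 + 5 = 25.
Final offense level: 25.
Criminal history: 11 prior points → Category 3 (11+).
Level 25 falls in the 23-27 band.
Grid: Level 23-27 × Category 3 = 73-84 months.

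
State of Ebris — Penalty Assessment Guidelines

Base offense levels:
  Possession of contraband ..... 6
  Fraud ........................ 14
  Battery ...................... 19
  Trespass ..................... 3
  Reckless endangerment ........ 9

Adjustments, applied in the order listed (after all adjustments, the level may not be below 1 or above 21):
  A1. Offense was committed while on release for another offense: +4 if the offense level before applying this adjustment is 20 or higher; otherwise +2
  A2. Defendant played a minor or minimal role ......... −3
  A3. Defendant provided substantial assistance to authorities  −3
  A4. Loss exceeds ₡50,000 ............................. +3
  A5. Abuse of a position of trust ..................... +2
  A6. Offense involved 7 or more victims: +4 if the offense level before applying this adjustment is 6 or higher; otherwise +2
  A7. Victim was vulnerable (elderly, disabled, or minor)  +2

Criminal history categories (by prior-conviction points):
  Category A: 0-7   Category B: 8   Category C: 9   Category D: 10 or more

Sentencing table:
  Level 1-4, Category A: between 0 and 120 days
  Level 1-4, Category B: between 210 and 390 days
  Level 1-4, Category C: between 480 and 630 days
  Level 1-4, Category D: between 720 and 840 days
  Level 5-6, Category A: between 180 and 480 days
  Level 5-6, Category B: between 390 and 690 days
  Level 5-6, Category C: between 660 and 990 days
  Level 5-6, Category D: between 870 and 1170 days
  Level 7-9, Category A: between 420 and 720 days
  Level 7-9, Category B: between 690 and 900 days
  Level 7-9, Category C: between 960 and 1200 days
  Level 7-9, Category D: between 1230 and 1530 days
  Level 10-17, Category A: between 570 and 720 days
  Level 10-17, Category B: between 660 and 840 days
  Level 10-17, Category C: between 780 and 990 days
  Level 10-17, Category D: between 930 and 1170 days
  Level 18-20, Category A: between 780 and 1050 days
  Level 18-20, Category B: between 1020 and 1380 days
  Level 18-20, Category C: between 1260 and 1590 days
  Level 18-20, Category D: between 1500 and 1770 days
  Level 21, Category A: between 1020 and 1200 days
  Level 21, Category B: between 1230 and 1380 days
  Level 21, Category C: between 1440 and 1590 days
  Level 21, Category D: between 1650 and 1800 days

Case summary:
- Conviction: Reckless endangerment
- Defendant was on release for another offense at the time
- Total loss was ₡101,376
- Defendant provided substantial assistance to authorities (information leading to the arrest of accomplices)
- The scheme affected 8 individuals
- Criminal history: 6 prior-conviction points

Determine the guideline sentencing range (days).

Base offense level for reckless endangerment: 9.
A1 applies (level before this adjustment is 9 < 20, so +2): 9 + 2 = 11.
A3 applies: 11 − 3 = 8.
A4 applies: 8 + 3 = 11.
A6 applies (level before this adjustment is 11 ≥ 6, so +4): 11 + 4 = 15.
A7 does not apply.
Final offense level: 15.
Criminal history: 6 prior points → Category A (0-7).
Level 15 falls in the 10-17 band.
Grid: Level 10-17 × Category A = 570-720 days.

570-720 days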